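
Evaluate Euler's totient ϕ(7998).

2520

Factor 7998: 7998 = 2 * 3 * 31 * 43.
φ(7998) = 7998 · (1 − 1/2) · (1 − 1/3) · (1 − 1/31) · (1 − 1/43)
       = 7998 · 2520/7998 = 2520.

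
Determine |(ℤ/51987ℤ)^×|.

51987 = 3 · 13 · 31 · 43.
φ(3) = 3 − 1 = 2.
φ(13) = 13 − 1 = 12.
φ(31) = 31 − 1 = 30.
φ(43) = 43 − 1 = 42.
Since φ is multiplicative, φ(51987) = 2 · 12 · 30 · 42 = 30240.

30240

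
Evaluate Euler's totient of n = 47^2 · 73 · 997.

φ(47^2) = 47^1·(47−1) = 47·46 = 2162.
φ(73) = 73 − 1 = 72.
φ(997) = 997 − 1 = 996.
Since φ is multiplicative, φ(160773229) = 2162 · 72 · 996 = 155041344.

155041344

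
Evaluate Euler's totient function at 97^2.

9312

φ(97^2) = 97^2 − 97^1 = 9409 − 97 = 9312.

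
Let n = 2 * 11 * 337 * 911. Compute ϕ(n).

φ(2) = 2 − 1 = 1.
φ(11) = 11 − 1 = 10.
φ(337) = 337 − 1 = 336.
φ(911) = 911 − 1 = 910.
Multiply: 1 · 10 · 336 · 910 = 3057600.

3057600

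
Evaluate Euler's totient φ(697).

Prime factorization: 697 = 17 × 41.
φ(17) = 17 − 1 = 16.
φ(41) = 41 − 1 = 40.
φ(697) = 16 × 40 = 640.

640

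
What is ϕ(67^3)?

φ(67^3) = 67^3 − 67^2 = 300763 − 4489 = 296274.

296274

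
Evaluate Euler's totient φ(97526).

Prime factorization: 97526 = 2 * 11^2 * 13 * 31.
φ(2) = 2 − 1 = 1.
φ(11^2) = 11^2 − 11^1 = 121 − 11 = 110.
φ(13) = 13 − 1 = 12.
φ(31) = 31 − 1 = 30.
Multiply: 1 · 110 · 12 · 30 = 39600.

39600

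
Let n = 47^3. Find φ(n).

101614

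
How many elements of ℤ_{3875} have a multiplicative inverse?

3000

Factor 3875: 3875 = 5^3 * 31.
φ(3875) = 3875 · (1 − 1/5) · (1 − 1/31)
       = 3875 · 120/155 = 3000.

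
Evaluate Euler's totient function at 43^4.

φ(3418801) = 3418801 · (1 − 1/43)
       = 3418801 · 42/43 = 3339294.

3339294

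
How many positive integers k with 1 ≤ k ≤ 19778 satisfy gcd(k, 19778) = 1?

19778 = 2 · 11 · 29 · 31.
φ(19778) = 19778 · (1 − 1/2) · (1 − 1/11) · (1 − 1/29) · (1 − 1/31)
       = 19778 · 8400/19778 = 8400.

8400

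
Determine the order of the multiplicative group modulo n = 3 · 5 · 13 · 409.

39168

φ(3) = 3 − 1 = 2.
φ(5) = 5 − 1 = 4.
φ(13) = 13 − 1 = 12.
φ(409) = 409 − 1 = 408.
Multiply: 2 · 4 · 12 · 408 = 39168.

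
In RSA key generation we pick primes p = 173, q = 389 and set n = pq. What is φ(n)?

φ(n) = (p − 1)(q − 1) = (173−1)(389−1) = 172·388 = 66736.

66736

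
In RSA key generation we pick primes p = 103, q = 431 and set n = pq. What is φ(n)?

For distinct primes, φ(pq) = (p−1)(q−1) = 102 × 430 = 43860.

43860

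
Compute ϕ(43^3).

φ(43^3) = 43^3 − 43^2 = 79507 − 1849 = 77658.

77658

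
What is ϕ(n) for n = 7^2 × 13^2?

6552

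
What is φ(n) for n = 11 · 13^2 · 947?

1475760

φ(11) = 11 − 1 = 10.
φ(13^2) = 13^1·(13−1) = 13·12 = 156.
φ(947) = 947 − 1 = 946.
Multiply: 10 · 156 · 946 = 1475760.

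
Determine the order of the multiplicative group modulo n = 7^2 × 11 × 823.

φ(7^2) = 7^1·(7−1) = 7·6 = 42.
φ(11) = 11 − 1 = 10.
φ(823) = 823 − 1 = 822.
φ(443597) = 42 × 10 × 822 = 345240.

345240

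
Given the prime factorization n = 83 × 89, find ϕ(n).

φ(83) = 83 − 1 = 82.
φ(89) = 89 − 1 = 88.
φ(7387) = 82 × 88 = 7216.

7216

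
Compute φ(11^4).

13310

φ(14641) = 14641 · (1 − 1/11)
       = 14641 · 10/11 = 13310.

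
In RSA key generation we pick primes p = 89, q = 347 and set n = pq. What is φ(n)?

φ(89) = 89 − 1 = 88.
φ(347) = 347 − 1 = 346.
Since φ is multiplicative, φ(30883) = 88 · 346 = 30448.

30448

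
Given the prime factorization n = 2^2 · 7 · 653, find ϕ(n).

7824

φ(18284) = 18284 · (1 − 1/2) · (1 − 1/7) · (1 − 1/653)
       = 18284 · 3912/9142 = 7824.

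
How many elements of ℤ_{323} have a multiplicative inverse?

288

Factor 323: 323 = 17 × 19.
φ(17) = 17 − 1 = 16.
φ(19) = 19 − 1 = 18.
φ(323) = 16 × 18 = 288.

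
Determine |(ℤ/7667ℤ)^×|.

6400

First factor: 7667 = 11 · 17 · 41.
φ(7667) = 7667 · (1 − 1/11) · (1 − 1/17) · (1 − 1/41)
       = 7667 · 6400/7667 = 6400.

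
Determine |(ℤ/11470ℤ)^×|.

4320

11470 = 2 × 5 × 31 × 37.
φ(11470) = 11470 · (1 − 1/2) · (1 − 1/5) · (1 − 1/31) · (1 − 1/37)
       = 11470 · 4320/11470 = 4320.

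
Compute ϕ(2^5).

16

φ(32) = 32 · (1 − 1/2)
       = 32 · 1/2 = 16.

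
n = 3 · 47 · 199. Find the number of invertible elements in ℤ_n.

φ(28059) = 28059 · (1 − 1/3) · (1 − 1/47) · (1 − 1/199)
       = 28059 · 18216/28059 = 18216.

18216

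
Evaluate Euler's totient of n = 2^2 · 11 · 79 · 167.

φ(580492) = 580492 · (1 − 1/2) · (1 − 1/11) · (1 − 1/79) · (1 − 1/167)
       = 580492 · 129480/290246 = 258960.

258960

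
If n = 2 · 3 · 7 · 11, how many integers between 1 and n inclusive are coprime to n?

φ(2) = 2 − 1 = 1.
φ(3) = 3 − 1 = 2.
φ(7) = 7 − 1 = 6.
φ(11) = 11 − 1 = 10.
Since φ is multiplicative, φ(462) = 1 · 2 · 6 · 10 = 120.

120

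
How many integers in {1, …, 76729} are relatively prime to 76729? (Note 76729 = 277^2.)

φ(277^2) = 277^2 − 277^1 = 76729 − 277 = 76452.

76452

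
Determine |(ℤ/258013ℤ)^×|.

201600

Factor 258013: 258013 = 7 × 29 × 31 × 41.
φ(258013) = 258013 · (1 − 1/7) · (1 − 1/29) · (1 − 1/31) · (1 − 1/41)
       = 258013 · 201600/258013 = 201600.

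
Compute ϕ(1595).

Factor 1595: 1595 = 5 · 11 · 29.
φ(1595) = 1595 · (1 − 1/5) · (1 − 1/11) · (1 − 1/29)
       = 1595 · 1120/1595 = 1120.

1120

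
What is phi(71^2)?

φ(5041) = 5041 · (1 − 1/71)
       = 5041 · 70/71 = 4970.

4970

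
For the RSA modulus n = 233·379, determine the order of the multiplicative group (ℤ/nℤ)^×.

87696

φ(pq) = (p−1)(q−1) = 232 · 378 = 87696.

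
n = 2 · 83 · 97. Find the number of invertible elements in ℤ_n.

φ(2) = 2 − 1 = 1.
φ(83) = 83 − 1 = 82.
φ(97) = 97 − 1 = 96.
Multiply: 1 · 82 · 96 = 7872.

7872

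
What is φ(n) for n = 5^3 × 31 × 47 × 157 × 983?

φ(28107533375) = 28107533375 · (1 − 1/5) · (1 − 1/31) · (1 − 1/47) · (1 − 1/157) · (1 − 1/983)
       = 28107533375 · 845619840/1124301335 = 21140496000.

21140496000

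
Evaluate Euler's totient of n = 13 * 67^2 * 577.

φ(13) = 13 − 1 = 12.
φ(67^2) = 67^2 − 67^1 = 4489 − 67 = 4422.
φ(577) = 577 − 1 = 576.
φ(33671989) = 12 × 4422 × 576 = 30564864.

30564864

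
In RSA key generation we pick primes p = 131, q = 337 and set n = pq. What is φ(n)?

43680

For distinct primes, φ(pq) = (p−1)(q−1) = 130 × 336 = 43680.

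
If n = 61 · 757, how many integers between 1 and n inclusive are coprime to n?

φ(46177) = 46177 · (1 − 1/61) · (1 − 1/757)
       = 46177 · 45360/46177 = 45360.

45360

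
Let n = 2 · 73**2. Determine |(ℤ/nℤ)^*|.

φ(2) = 2 − 1 = 1.
φ(73^2) = 73^2 − 73^1 = 5329 − 73 = 5256.
φ(10658) = 1 × 5256 = 5256.

5256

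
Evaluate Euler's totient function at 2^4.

8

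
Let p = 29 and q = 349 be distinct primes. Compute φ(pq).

9744

φ(n) = (p − 1)(q − 1) = (29−1)(349−1) = 28·348 = 9744.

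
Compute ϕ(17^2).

272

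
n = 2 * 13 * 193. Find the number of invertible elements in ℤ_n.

2304

φ(2) = 2 − 1 = 1.
φ(13) = 13 − 1 = 12.
φ(193) = 193 − 1 = 192.
Since φ is multiplicative, φ(5018) = 1 · 12 · 192 = 2304.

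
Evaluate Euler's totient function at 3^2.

6

φ(3^2) = 3^2 − 3^1 = 9 − 3 = 6.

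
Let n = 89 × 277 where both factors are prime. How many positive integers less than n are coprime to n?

24288

φ(pq) = (p−1)(q−1) = 88 · 276 = 24288.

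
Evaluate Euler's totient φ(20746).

8800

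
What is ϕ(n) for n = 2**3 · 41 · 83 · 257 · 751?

φ(2^3) = 2^3 − 2^2 = 8 − 4 = 4.
φ(41) = 41 − 1 = 40.
φ(83) = 83 − 1 = 82.
φ(257) = 257 − 1 = 256.
φ(751) = 751 − 1 = 750.
φ(5254422568) = 4 × 40 × 82 × 256 × 750 = 2519040000.

2519040000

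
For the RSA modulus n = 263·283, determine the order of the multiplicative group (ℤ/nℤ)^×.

For distinct primes, φ(pq) = (p−1)(q−1) = 262 × 282 = 73884.

73884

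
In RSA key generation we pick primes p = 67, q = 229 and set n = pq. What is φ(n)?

15048

φ(pq) = (p−1)(q−1) = 66 · 228 = 15048.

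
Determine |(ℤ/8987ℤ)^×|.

7560

Factor 8987: 8987 = 11 · 19 · 43.
φ(8987) = 8987 · (1 − 1/11) · (1 − 1/19) · (1 − 1/43)
       = 8987 · 7560/8987 = 7560.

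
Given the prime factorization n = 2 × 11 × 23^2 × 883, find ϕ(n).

4462920

φ(2) = 2 − 1 = 1.
φ(11) = 11 − 1 = 10.
φ(23^2) = 23^1·(23−1) = 23·22 = 506.
φ(883) = 883 − 1 = 882.
Multiply: 1 · 10 · 506 · 882 = 4462920.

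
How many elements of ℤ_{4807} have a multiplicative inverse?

3960

Prime factorization: 4807 = 11 × 19 × 23.
φ(4807) = 4807 · (1 − 1/11) · (1 − 1/19) · (1 − 1/23)
       = 4807 · 3960/4807 = 3960.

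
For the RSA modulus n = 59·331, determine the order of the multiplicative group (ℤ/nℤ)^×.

φ(19529) = 19529 · (1 − 1/59) · (1 − 1/331)
       = 19529 · 19140/19529 = 19140.

19140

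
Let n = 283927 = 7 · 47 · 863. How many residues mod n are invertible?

237912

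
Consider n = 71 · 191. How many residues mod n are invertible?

φ(13561) = 13561 · (1 − 1/71) · (1 − 1/191)
       = 13561 · 13300/13561 = 13300.

13300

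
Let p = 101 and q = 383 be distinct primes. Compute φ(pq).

38200

φ(38683) = 38683 · (1 − 1/101) · (1 − 1/383)
       = 38683 · 38200/38683 = 38200.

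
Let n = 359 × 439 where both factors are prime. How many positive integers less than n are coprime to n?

156804

φ(n) = (p − 1)(q − 1) = (359−1)(439−1) = 358·438 = 156804.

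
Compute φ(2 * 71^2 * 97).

φ(977954) = 977954 · (1 − 1/2) · (1 − 1/71) · (1 − 1/97)
       = 977954 · 6720/13774 = 477120.

477120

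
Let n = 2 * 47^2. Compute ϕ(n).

φ(4418) = 4418 · (1 − 1/2) · (1 − 1/47)
       = 4418 · 46/94 = 2162.

2162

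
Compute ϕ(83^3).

564898

φ(571787) = 571787 · (1 − 1/83)
       = 571787 · 82/83 = 564898.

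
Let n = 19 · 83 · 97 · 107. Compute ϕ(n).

φ(19) = 19 − 1 = 18.
φ(83) = 83 − 1 = 82.
φ(97) = 97 − 1 = 96.
φ(107) = 107 − 1 = 106.
Since φ is multiplicative, φ(16367683) = 18 · 82 · 96 · 106 = 15019776.

15019776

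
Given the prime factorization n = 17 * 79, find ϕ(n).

φ(17) = 17 − 1 = 16.
φ(79) = 79 − 1 = 78.
Multiply: 16 · 78 = 1248.

1248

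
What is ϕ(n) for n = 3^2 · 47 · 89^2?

φ(3350583) = 3350583 · (1 − 1/3) · (1 − 1/47) · (1 − 1/89)
       = 3350583 · 8096/12549 = 2161632.

2161632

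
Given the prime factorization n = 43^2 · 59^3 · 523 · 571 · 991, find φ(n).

φ(112383977261563613) = 112383977261563613 · (1 − 1/43) · (1 − 1/59) · (1 − 1/523) · (1 − 1/571) · (1 − 1/991)
       = 112383977261563613 · 717559365600/750813233711 = 107406438521104800.

107406438521104800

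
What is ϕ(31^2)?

φ(961) = 961 · (1 − 1/31)
       = 961 · 30/31 = 930.

930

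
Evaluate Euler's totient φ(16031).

Prime factorization: 16031 = 17 · 23 · 41.
φ(17) = 17 − 1 = 16.
φ(23) = 23 − 1 = 22.
φ(41) = 41 − 1 = 40.
φ(16031) = 16 × 22 × 40 = 14080.

14080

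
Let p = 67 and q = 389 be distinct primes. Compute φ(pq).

25608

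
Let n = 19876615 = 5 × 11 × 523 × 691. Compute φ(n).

14407200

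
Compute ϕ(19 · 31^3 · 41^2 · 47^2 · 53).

φ(111398150728673) = 111398150728673 · (1 − 1/19) · (1 − 1/31) · (1 − 1/41) · (1 − 1/47) · (1 − 1/53)
       = 111398150728673 · 51667200/60155159 = 95679749318400.

95679749318400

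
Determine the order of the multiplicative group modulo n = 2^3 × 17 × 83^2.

φ(2^3) = 2^2·(2−1) = 4·1 = 4.
φ(17) = 17 − 1 = 16.
φ(83^2) = 83^1·(83−1) = 83·82 = 6806.
Multiply: 4 · 16 · 6806 = 435584.

435584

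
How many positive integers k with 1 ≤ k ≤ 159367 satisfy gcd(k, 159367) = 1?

137280

Factor 159367: 159367 = 13^2 * 23 * 41.
φ(13^2) = 13^2 − 13^1 = 169 − 13 = 156.
φ(23) = 23 − 1 = 22.
φ(41) = 41 − 1 = 40.
Multiply: 156 · 22 · 40 = 137280.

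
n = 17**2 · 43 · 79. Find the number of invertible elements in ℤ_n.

φ(17^2) = 17^2 − 17^1 = 289 − 17 = 272.
φ(43) = 43 − 1 = 42.
φ(79) = 79 − 1 = 78.
Multiply: 272 · 42 · 78 = 891072.

891072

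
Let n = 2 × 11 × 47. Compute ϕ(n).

460

φ(2) = 2 − 1 = 1.
φ(11) = 11 − 1 = 10.
φ(47) = 47 − 1 = 46.
φ(1034) = 1 × 10 × 46 = 460.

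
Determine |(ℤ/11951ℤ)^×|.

10368

11951 = 17 · 19 · 37.
φ(11951) = 11951 · (1 − 1/17) · (1 − 1/19) · (1 − 1/37)
       = 11951 · 10368/11951 = 10368.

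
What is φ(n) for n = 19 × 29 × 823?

φ(453473) = 453473 · (1 − 1/19) · (1 − 1/29) · (1 − 1/823)
       = 453473 · 414288/453473 = 414288.

414288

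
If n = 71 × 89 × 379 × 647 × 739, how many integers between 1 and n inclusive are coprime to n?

1110098183040

φ(1145081199833) = 1145081199833 · (1 − 1/71) · (1 − 1/89) · (1 − 1/379) · (1 − 1/647) · (1 − 1/739)
       = 1145081199833 · 1110098183040/1145081199833 = 1110098183040.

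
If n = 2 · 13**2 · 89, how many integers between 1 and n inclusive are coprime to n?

φ(30082) = 30082 · (1 − 1/2) · (1 − 1/13) · (1 − 1/89)
       = 30082 · 1056/2314 = 13728.

13728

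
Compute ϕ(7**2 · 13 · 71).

35280

φ(7^2) = 7^1·(7−1) = 7·6 = 42.
φ(13) = 13 − 1 = 12.
φ(71) = 71 − 1 = 70.
Since φ is multiplicative, φ(45227) = 42 · 12 · 70 = 35280.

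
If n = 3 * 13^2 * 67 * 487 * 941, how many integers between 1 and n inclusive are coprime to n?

φ(3) = 3 − 1 = 2.
φ(13^2) = 13^2 − 13^1 = 169 − 13 = 156.
φ(67) = 67 − 1 = 66.
φ(487) = 487 − 1 = 486.
φ(941) = 941 − 1 = 940.
Since φ is multiplicative, φ(15566871723) = 2 · 156 · 66 · 486 · 940 = 9407249280.

9407249280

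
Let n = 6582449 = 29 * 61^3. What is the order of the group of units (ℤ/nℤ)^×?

6251280

φ(29) = 29 − 1 = 28.
φ(61^3) = 61^3 − 61^2 = 226981 − 3721 = 223260.
φ(6582449) = 28 × 223260 = 6251280.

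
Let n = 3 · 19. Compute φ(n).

36

φ(57) = 57 · (1 − 1/3) · (1 − 1/19)
       = 57 · 36/57 = 36.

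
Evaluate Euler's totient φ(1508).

672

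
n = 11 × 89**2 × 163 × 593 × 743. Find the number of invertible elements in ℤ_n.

φ(6257542529447) = 6257542529447 · (1 − 1/11) · (1 − 1/89) · (1 − 1/163) · (1 − 1/593) · (1 − 1/743)
       = 6257542529447 · 62621475840/70309466623 = 5573311349760.

5573311349760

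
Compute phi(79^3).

φ(79^3) = 79^3 − 79^2 = 493039 − 6241 = 486798.

486798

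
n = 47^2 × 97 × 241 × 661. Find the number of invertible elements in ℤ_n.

φ(47^2) = 47^1·(47−1) = 47·46 = 2162.
φ(97) = 97 − 1 = 96.
φ(241) = 241 − 1 = 240.
φ(661) = 661 − 1 = 660.
Since φ is multiplicative, φ(34133903173) = 2162 · 96 · 240 · 660 = 32876236800.

32876236800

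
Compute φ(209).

180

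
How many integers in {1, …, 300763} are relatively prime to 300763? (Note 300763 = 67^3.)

296274

φ(67^3) = 67^2·(67−1) = 4489·66 = 296274.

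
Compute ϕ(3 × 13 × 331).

φ(3) = 3 − 1 = 2.
φ(13) = 13 − 1 = 12.
φ(331) = 331 − 1 = 330.
φ(12909) = 2 × 12 × 330 = 7920.

7920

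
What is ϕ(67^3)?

φ(300763) = 300763 · (1 − 1/67)
       = 300763 · 66/67 = 296274.

296274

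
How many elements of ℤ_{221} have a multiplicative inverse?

192

Prime factorization: 221 = 13 · 17.
φ(221) = 221 · (1 − 1/13) · (1 − 1/17)
       = 221 · 192/221 = 192.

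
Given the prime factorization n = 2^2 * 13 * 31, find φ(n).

720

φ(2^2) = 2^2 − 2^1 = 4 − 2 = 2.
φ(13) = 13 − 1 = 12.
φ(31) = 31 − 1 = 30.
Since φ is multiplicative, φ(1612) = 2 · 12 · 30 = 720.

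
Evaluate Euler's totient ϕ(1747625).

Prime factorization: 1747625 = 5^3 × 11 × 31 × 41.
φ(5^3) = 5^3 − 5^2 = 125 − 25 = 100.
φ(11) = 11 − 1 = 10.
φ(31) = 31 − 1 = 30.
φ(41) = 41 − 1 = 40.
Since φ is multiplicative, φ(1747625) = 100 · 10 · 30 · 40 = 1200000.

1200000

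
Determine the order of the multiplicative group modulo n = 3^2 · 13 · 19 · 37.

φ(82251) = 82251 · (1 − 1/3) · (1 − 1/13) · (1 − 1/19) · (1 − 1/37)
       = 82251 · 15552/27417 = 46656.

46656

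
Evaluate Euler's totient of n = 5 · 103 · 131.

53040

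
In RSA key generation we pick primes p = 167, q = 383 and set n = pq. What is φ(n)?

φ(167) = 167 − 1 = 166.
φ(383) = 383 − 1 = 382.
Since φ is multiplicative, φ(63961) = 166 · 382 = 63412.

63412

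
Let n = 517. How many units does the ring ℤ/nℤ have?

460

Factor 517: 517 = 11 × 47.
φ(517) = 517 · (1 − 1/11) · (1 − 1/47)
       = 517 · 460/517 = 460.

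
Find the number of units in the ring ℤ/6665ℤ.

Prime factorization: 6665 = 5 × 31 × 43.
φ(6665) = 6665 · (1 − 1/5) · (1 − 1/31) · (1 − 1/43)
       = 6665 · 5040/6665 = 5040.

5040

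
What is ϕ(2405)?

1728

Factor 2405: 2405 = 5 × 13 × 37.
φ(5) = 5 − 1 = 4.
φ(13) = 13 − 1 = 12.
φ(37) = 37 − 1 = 36.
Multiply: 4 · 12 · 36 = 1728.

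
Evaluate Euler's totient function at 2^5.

16

φ(32) = 32 · (1 − 1/2)
       = 32 · 1/2 = 16.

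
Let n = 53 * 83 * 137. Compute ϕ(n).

φ(602663) = 602663 · (1 − 1/53) · (1 − 1/83) · (1 − 1/137)
       = 602663 · 579904/602663 = 579904.

579904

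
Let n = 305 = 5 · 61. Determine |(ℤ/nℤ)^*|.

φ(5) = 5 − 1 = 4.
φ(61) = 61 − 1 = 60.
φ(305) = 4 × 60 = 240.

240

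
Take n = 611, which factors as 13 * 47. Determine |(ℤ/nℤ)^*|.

φ(13) = 13 − 1 = 12.
φ(47) = 47 − 1 = 46.
Since φ is multiplicative, φ(611) = 12 · 46 = 552.

552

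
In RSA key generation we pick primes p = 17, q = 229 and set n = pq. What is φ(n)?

For distinct primes, φ(pq) = (p−1)(q−1) = 16 × 228 = 3648.

3648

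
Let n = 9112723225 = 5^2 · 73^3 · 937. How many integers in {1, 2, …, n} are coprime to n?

φ(5^2) = 5^2 − 5^1 = 25 − 5 = 20.
φ(73^3) = 73^3 − 73^2 = 389017 − 5329 = 383688.
φ(937) = 937 − 1 = 936.
Since φ is multiplicative, φ(9112723225) = 20 · 383688 · 936 = 7182639360.

7182639360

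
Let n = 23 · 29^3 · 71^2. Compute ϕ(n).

2574738320

φ(2827733827) = 2827733827 · (1 − 1/23) · (1 − 1/29) · (1 − 1/71)
       = 2827733827 · 43120/47357 = 2574738320.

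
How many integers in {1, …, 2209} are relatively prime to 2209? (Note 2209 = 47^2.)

2162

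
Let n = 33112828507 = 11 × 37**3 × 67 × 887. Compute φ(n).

φ(11) = 11 − 1 = 10.
φ(37^3) = 37^3 − 37^2 = 50653 − 1369 = 49284.
φ(67) = 67 − 1 = 66.
φ(887) = 887 − 1 = 886.
Since φ is multiplicative, φ(33112828507) = 10 · 49284 · 66 · 886 = 28819311840.

28819311840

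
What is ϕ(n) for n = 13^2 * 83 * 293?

3735264

φ(4109911) = 4109911 · (1 − 1/13) · (1 − 1/83) · (1 − 1/293)
       = 4109911 · 287328/316147 = 3735264.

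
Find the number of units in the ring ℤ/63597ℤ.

Prime factorization: 63597 = 3 × 17 × 29 × 43.
φ(63597) = 63597 · (1 − 1/3) · (1 − 1/17) · (1 − 1/29) · (1 − 1/43)
       = 63597 · 37632/63597 = 37632.

37632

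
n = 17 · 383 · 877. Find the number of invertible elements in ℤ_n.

5354112

φ(17) = 17 − 1 = 16.
φ(383) = 383 − 1 = 382.
φ(877) = 877 − 1 = 876.
φ(5710147) = 16 × 382 × 876 = 5354112.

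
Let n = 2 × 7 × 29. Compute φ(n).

168

φ(406) = 406 · (1 − 1/2) · (1 − 1/7) · (1 − 1/29)
       = 406 · 168/406 = 168.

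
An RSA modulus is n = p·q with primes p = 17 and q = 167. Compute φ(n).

2656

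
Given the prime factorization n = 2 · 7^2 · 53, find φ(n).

2184

φ(5194) = 5194 · (1 − 1/2) · (1 − 1/7) · (1 − 1/53)
       = 5194 · 312/742 = 2184.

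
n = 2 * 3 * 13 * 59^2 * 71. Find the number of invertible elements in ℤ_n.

5748960

φ(19277778) = 19277778 · (1 − 1/2) · (1 − 1/3) · (1 − 1/13) · (1 − 1/59) · (1 − 1/71)
       = 19277778 · 97440/326742 = 5748960.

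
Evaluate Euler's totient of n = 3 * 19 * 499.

17928

φ(28443) = 28443 · (1 − 1/3) · (1 − 1/19) · (1 − 1/499)
       = 28443 · 17928/28443 = 17928.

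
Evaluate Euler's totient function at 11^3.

φ(11^3) = 11^2·(11−1) = 121·10 = 1210.

1210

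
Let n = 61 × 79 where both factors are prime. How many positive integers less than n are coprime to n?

4680

φ(4819) = 4819 · (1 − 1/61) · (1 − 1/79)
       = 4819 · 4680/4819 = 4680.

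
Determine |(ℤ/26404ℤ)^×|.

10560

26404 = 2^2 × 7 × 23 × 41.
φ(26404) = 26404 · (1 − 1/2) · (1 − 1/7) · (1 − 1/23) · (1 − 1/41)
       = 26404 · 5280/13202 = 10560.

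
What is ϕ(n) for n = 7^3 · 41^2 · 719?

φ(7^3) = 7^2·(7−1) = 49·6 = 294.
φ(41^2) = 41^1·(41−1) = 41·40 = 1640.
φ(719) = 719 − 1 = 718.
Since φ is multiplicative, φ(414563177) = 294 · 1640 · 718 = 346190880.

346190880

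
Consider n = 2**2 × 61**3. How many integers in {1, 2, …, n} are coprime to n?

446520

φ(907924) = 907924 · (1 − 1/2) · (1 − 1/61)
       = 907924 · 60/122 = 446520.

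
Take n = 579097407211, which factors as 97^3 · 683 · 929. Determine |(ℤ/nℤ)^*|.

φ(97^3) = 97^3 − 97^2 = 912673 − 9409 = 903264.
φ(683) = 683 − 1 = 682.
φ(929) = 929 − 1 = 928.
Multiply: 903264 · 682 · 928 = 571672172544.

571672172544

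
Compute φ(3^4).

54

φ(81) = 81 · (1 − 1/3)
       = 81 · 2/3 = 54.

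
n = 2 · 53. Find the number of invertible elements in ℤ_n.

φ(106) = 106 · (1 − 1/2) · (1 − 1/53)
       = 106 · 52/106 = 52.

52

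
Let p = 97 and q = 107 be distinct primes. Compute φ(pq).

10176

φ(pq) = (p−1)(q−1) = 96 · 106 = 10176.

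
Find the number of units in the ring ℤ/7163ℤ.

First factor: 7163 = 13 · 19 · 29.
φ(7163) = 7163 · (1 − 1/13) · (1 − 1/19) · (1 − 1/29)
       = 7163 · 6048/7163 = 6048.

6048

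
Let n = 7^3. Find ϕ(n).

294

φ(7^3) = 7^3 − 7^2 = 343 − 49 = 294.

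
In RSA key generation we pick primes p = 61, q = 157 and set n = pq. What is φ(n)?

9360

φ(n) = (p − 1)(q − 1) = (61−1)(157−1) = 60·156 = 9360.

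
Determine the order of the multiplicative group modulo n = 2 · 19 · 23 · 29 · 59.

φ(2) = 2 − 1 = 1.
φ(19) = 19 − 1 = 18.
φ(23) = 23 − 1 = 22.
φ(29) = 29 − 1 = 28.
φ(59) = 59 − 1 = 58.
Since φ is multiplicative, φ(1495414) = 1 · 18 · 22 · 28 · 58 = 643104.

643104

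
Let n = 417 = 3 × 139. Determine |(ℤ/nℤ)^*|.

φ(3) = 3 − 1 = 2.
φ(139) = 139 − 1 = 138.
Since φ is multiplicative, φ(417) = 2 · 138 = 276.

276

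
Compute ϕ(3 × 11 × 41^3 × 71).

94136000

φ(3) = 3 − 1 = 2.
φ(11) = 11 − 1 = 10.
φ(41^3) = 41^2·(41−1) = 1681·40 = 67240.
φ(71) = 71 − 1 = 70.
φ(161481903) = 2 × 10 × 67240 × 70 = 94136000.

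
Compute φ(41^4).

2756840

φ(41^4) = 41^3·(41−1) = 68921·40 = 2756840.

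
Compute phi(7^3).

φ(7^3) = 7^2·(7−1) = 49·6 = 294.

294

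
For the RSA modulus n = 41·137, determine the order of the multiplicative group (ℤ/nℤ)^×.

For distinct primes, φ(pq) = (p−1)(q−1) = 40 × 136 = 5440.

5440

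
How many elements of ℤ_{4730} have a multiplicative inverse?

Factor 4730: 4730 = 2 · 5 · 11 · 43.
φ(2) = 2 − 1 = 1.
φ(5) = 5 − 1 = 4.
φ(11) = 11 − 1 = 10.
φ(43) = 43 − 1 = 42.
φ(4730) = 1 × 4 × 10 × 42 = 1680.

1680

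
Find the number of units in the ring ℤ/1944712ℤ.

739200

Prime factorization: 1944712 = 2^3 · 7^2 · 11^2 · 41.
φ(2^3) = 2^2·(2−1) = 4·1 = 4.
φ(7^2) = 7^1·(7−1) = 7·6 = 42.
φ(11^2) = 11^1·(11−1) = 11·10 = 110.
φ(41) = 41 − 1 = 40.
φ(1944712) = 4 × 42 × 110 × 40 = 739200.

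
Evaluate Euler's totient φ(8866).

First factor: 8866 = 2 · 11 · 13 · 31.
φ(2) = 2 − 1 = 1.
φ(11) = 11 − 1 = 10.
φ(13) = 13 − 1 = 12.
φ(31) = 31 − 1 = 30.
φ(8866) = 1 × 10 × 12 × 30 = 3600.

3600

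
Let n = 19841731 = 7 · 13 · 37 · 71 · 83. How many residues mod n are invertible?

14878080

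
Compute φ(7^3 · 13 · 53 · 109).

φ(7^3) = 7^2·(7−1) = 49·6 = 294.
φ(13) = 13 − 1 = 12.
φ(53) = 53 − 1 = 52.
φ(109) = 109 − 1 = 108.
Multiply: 294 · 12 · 52 · 108 = 19813248.

19813248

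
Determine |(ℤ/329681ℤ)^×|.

268800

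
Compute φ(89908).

First factor: 89908 = 2^2 × 7 × 13^2 × 19.
φ(2^2) = 2^1·(2−1) = 2·1 = 2.
φ(7) = 7 − 1 = 6.
φ(13^2) = 13^1·(13−1) = 13·12 = 156.
φ(19) = 19 − 1 = 18.
φ(89908) = 2 × 6 × 156 × 18 = 33696.

33696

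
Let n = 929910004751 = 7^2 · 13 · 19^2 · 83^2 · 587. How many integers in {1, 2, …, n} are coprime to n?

φ(929910004751) = 929910004751 · (1 − 1/7) · (1 − 1/13) · (1 − 1/19) · (1 − 1/83) · (1 − 1/587)
       = 929910004751 · 62275392/84238609 = 687458052288.

687458052288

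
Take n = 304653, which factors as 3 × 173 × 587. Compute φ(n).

φ(3) = 3 − 1 = 2.
φ(173) = 173 − 1 = 172.
φ(587) = 587 − 1 = 586.
φ(304653) = 2 × 172 × 586 = 201584.

201584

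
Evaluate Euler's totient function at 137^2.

φ(137^2) = 137^1·(137−1) = 137·136 = 18632.

18632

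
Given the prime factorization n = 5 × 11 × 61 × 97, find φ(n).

230400

φ(325435) = 325435 · (1 − 1/5) · (1 − 1/11) · (1 − 1/61) · (1 − 1/97)
       = 325435 · 230400/325435 = 230400.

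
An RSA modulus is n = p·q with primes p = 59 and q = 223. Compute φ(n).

12876

φ(13157) = 13157 · (1 − 1/59) · (1 − 1/223)
       = 13157 · 12876/13157 = 12876.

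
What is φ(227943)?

227943 = 3^2 · 19 · 31 · 43.
φ(3^2) = 3^1·(3−1) = 3·2 = 6.
φ(19) = 19 − 1 = 18.
φ(31) = 31 − 1 = 30.
φ(43) = 43 − 1 = 42.
φ(227943) = 6 × 18 × 30 × 42 = 136080.

136080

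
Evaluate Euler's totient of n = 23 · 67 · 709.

φ(1092569) = 1092569 · (1 − 1/23) · (1 − 1/67) · (1 − 1/709)
       = 1092569 · 1028016/1092569 = 1028016.

1028016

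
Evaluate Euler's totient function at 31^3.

28830

φ(29791) = 29791 · (1 − 1/31)
       = 29791 · 30/31 = 28830.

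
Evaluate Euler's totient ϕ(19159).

14784

First factor: 19159 = 7^2 · 17 · 23.
φ(7^2) = 7^2 − 7^1 = 49 − 7 = 42.
φ(17) = 17 − 1 = 16.
φ(23) = 23 − 1 = 22.
Multiply: 42 · 16 · 22 = 14784.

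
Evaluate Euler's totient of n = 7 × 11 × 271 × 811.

13122000

φ(16923137) = 16923137 · (1 − 1/7) · (1 − 1/11) · (1 − 1/271) · (1 − 1/811)
       = 16923137 · 13122000/16923137 = 13122000.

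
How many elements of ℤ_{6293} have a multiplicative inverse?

5040

Factor 6293: 6293 = 7 · 29 · 31.
φ(6293) = 6293 · (1 − 1/7) · (1 − 1/29) · (1 − 1/31)
       = 6293 · 5040/6293 = 5040.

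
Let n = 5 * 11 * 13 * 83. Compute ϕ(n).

φ(59345) = 59345 · (1 − 1/5) · (1 − 1/11) · (1 − 1/13) · (1 − 1/83)
       = 59345 · 39360/59345 = 39360.

39360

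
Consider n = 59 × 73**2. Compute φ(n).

φ(314411) = 314411 · (1 − 1/59) · (1 − 1/73)
       = 314411 · 4176/4307 = 304848.

304848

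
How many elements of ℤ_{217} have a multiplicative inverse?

180

First factor: 217 = 7 · 31.
φ(7) = 7 − 1 = 6.
φ(31) = 31 − 1 = 30.
φ(217) = 6 × 30 = 180.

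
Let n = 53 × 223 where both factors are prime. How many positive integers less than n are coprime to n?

11544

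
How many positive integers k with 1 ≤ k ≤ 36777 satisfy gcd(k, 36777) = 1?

21120

Prime factorization: 36777 = 3 · 13 · 23 · 41.
φ(36777) = 36777 · (1 − 1/3) · (1 − 1/13) · (1 − 1/23) · (1 − 1/41)
       = 36777 · 21120/36777 = 21120.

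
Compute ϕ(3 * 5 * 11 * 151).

12000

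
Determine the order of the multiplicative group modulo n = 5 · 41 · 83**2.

φ(5) = 5 − 1 = 4.
φ(41) = 41 − 1 = 40.
φ(83^2) = 83^2 − 83^1 = 6889 − 83 = 6806.
φ(1412245) = 4 × 40 × 6806 = 1088960.

1088960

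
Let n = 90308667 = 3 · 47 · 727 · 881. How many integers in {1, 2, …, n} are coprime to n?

φ(90308667) = 90308667 · (1 − 1/3) · (1 − 1/47) · (1 − 1/727) · (1 − 1/881)
       = 90308667 · 58776960/90308667 = 58776960.

58776960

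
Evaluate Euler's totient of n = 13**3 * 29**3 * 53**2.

φ(13^3) = 13^2·(13−1) = 169·12 = 2028.
φ(29^3) = 29^3 − 29^2 = 24389 − 841 = 23548.
φ(53^2) = 53^1·(53−1) = 53·52 = 2756.
Multiply: 2028 · 23548 · 2756 = 131613728064.

131613728064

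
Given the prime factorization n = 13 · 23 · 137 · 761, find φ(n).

27287040

φ(13) = 13 − 1 = 12.
φ(23) = 23 − 1 = 22.
φ(137) = 137 − 1 = 136.
φ(761) = 761 − 1 = 760.
φ(31172843) = 12 × 22 × 136 × 760 = 27287040.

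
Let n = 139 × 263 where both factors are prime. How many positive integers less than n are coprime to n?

φ(36557) = 36557 · (1 − 1/139) · (1 − 1/263)
       = 36557 · 36156/36557 = 36156.

36156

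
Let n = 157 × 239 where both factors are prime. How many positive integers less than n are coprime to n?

φ(n) = (p − 1)(q − 1) = (157−1)(239−1) = 156·238 = 37128.

37128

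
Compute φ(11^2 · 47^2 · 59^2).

813820040

φ(11^2) = 11^1·(11−1) = 11·10 = 110.
φ(47^2) = 47^1·(47−1) = 47·46 = 2162.
φ(59^2) = 59^2 − 59^1 = 3481 − 59 = 3422.
φ(930433009) = 110 × 2162 × 3422 = 813820040.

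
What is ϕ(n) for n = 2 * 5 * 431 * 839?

1441360

φ(3616090) = 3616090 · (1 − 1/2) · (1 − 1/5) · (1 − 1/431) · (1 − 1/839)
       = 3616090 · 1441360/3616090 = 1441360.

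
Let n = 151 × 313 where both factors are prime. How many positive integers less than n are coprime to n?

φ(n) = (p − 1)(q − 1) = (151−1)(313−1) = 150·312 = 46800.

46800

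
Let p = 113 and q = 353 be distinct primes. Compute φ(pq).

39424

φ(pq) = (p−1)(q−1) = 112 · 352 = 39424.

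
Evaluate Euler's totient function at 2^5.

φ(32) = 32 · (1 − 1/2)
       = 32 · 1/2 = 16.

16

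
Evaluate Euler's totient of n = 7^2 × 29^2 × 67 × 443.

994881888

φ(1223124329) = 1223124329 · (1 − 1/7) · (1 − 1/29) · (1 − 1/67) · (1 − 1/443)
       = 1223124329 · 4900896/6025243 = 994881888.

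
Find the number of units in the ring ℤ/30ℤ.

8

Prime factorization: 30 = 2 * 3 * 5.
φ(2) = 2 − 1 = 1.
φ(3) = 3 − 1 = 2.
φ(5) = 5 − 1 = 4.
Since φ is multiplicative, φ(30) = 1 · 2 · 4 = 8.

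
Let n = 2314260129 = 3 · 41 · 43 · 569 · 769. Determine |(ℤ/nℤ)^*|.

1465712640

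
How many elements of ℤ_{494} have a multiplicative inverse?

216

494 = 2 × 13 × 19.
φ(494) = 494 · (1 − 1/2) · (1 − 1/13) · (1 − 1/19)
       = 494 · 216/494 = 216.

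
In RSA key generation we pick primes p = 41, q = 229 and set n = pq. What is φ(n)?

φ(9389) = 9389 · (1 − 1/41) · (1 − 1/229)
       = 9389 · 9120/9389 = 9120.

9120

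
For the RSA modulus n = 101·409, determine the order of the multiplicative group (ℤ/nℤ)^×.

40800

φ(101) = 101 − 1 = 100.
φ(409) = 409 − 1 = 408.
φ(41309) = 100 × 408 = 40800.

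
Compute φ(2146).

1008

Prime factorization: 2146 = 2 · 29 · 37.
φ(2146) = 2146 · (1 − 1/2) · (1 − 1/29) · (1 − 1/37)
       = 2146 · 1008/2146 = 1008.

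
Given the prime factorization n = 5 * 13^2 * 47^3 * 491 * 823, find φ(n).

25539126238080

φ(5) = 5 − 1 = 4.
φ(13^2) = 13^2 − 13^1 = 169 − 13 = 156.
φ(47^3) = 47^3 − 47^2 = 103823 − 2209 = 101614.
φ(491) = 491 − 1 = 490.
φ(823) = 823 − 1 = 822.
Since φ is multiplicative, φ(35451254670455) = 4 · 156 · 101614 · 490 · 822 = 25539126238080.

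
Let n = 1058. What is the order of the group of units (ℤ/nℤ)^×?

First factor: 1058 = 2 × 23^2.
φ(1058) = 1058 · (1 − 1/2) · (1 − 1/23)
       = 1058 · 22/46 = 506.

506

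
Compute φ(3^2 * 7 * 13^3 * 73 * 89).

462578688

φ(899256267) = 899256267 · (1 − 1/3) · (1 − 1/7) · (1 − 1/13) · (1 − 1/73) · (1 − 1/89)
       = 899256267 · 912384/1773681 = 462578688.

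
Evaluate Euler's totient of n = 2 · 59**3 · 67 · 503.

6689284536

φ(13842955358) = 13842955358 · (1 − 1/2) · (1 − 1/59) · (1 − 1/67) · (1 − 1/503)
       = 13842955358 · 1921656/3976718 = 6689284536.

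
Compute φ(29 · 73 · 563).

φ(29) = 29 − 1 = 28.
φ(73) = 73 − 1 = 72.
φ(563) = 563 − 1 = 562.
Multiply: 28 · 72 · 562 = 1132992.

1132992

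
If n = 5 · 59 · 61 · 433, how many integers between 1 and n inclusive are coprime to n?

6013440

φ(7791835) = 7791835 · (1 − 1/5) · (1 − 1/59) · (1 − 1/61) · (1 − 1/433)
       = 7791835 · 6013440/7791835 = 6013440.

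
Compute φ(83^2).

6806

φ(6889) = 6889 · (1 − 1/83)
       = 6889 · 82/83 = 6806.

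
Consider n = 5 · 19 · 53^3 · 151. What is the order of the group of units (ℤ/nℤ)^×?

1577534400

φ(5) = 5 − 1 = 4.
φ(19) = 19 − 1 = 18.
φ(53^3) = 53^3 − 53^2 = 148877 − 2809 = 146068.
φ(151) = 151 − 1 = 150.
φ(2135640565) = 4 × 18 × 146068 × 150 = 1577534400.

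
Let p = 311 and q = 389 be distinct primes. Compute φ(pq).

120280

φ(pq) = (p−1)(q−1) = 310 · 388 = 120280.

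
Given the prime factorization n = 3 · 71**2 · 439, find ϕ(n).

4353720

φ(3) = 3 − 1 = 2.
φ(71^2) = 71^1·(71−1) = 71·70 = 4970.
φ(439) = 439 − 1 = 438.
φ(6638997) = 2 × 4970 × 438 = 4353720.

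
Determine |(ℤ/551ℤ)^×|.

504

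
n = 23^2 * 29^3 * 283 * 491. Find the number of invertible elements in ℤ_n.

1646454495840

φ(1792741175293) = 1792741175293 · (1 − 1/23) · (1 − 1/29) · (1 − 1/283) · (1 − 1/491)
       = 1792741175293 · 85118880/92681651 = 1646454495840.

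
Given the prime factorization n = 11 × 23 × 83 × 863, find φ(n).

15550480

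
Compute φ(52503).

30240

Factor 52503: 52503 = 3 * 11 * 37 * 43.
φ(3) = 3 − 1 = 2.
φ(11) = 11 − 1 = 10.
φ(37) = 37 − 1 = 36.
φ(43) = 43 − 1 = 42.
φ(52503) = 2 × 10 × 36 × 42 = 30240.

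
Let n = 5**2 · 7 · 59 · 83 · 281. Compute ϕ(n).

φ(240809975) = 240809975 · (1 − 1/5) · (1 − 1/7) · (1 − 1/59) · (1 − 1/83) · (1 − 1/281)
       = 240809975 · 31960320/48161995 = 159801600.

159801600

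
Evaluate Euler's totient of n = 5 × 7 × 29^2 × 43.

818496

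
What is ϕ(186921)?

Prime factorization: 186921 = 3^3 · 7 · 23 · 43.
φ(186921) = 186921 · (1 − 1/3) · (1 − 1/7) · (1 − 1/23) · (1 − 1/43)
       = 186921 · 11088/20769 = 99792.

99792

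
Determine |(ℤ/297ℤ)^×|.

180

297 = 3^3 · 11.
φ(297) = 297 · (1 − 1/3) · (1 − 1/11)
       = 297 · 20/33 = 180.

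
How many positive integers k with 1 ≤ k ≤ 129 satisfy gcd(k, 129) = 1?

84

Factor 129: 129 = 3 × 43.
φ(3) = 3 − 1 = 2.
φ(43) = 43 − 1 = 42.
Since φ is multiplicative, φ(129) = 2 · 42 = 84.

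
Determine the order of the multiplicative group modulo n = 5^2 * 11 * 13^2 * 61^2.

114192000

φ(172933475) = 172933475 · (1 − 1/5) · (1 − 1/11) · (1 − 1/13) · (1 − 1/61)
       = 172933475 · 28800/43615 = 114192000.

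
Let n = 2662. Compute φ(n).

1210

Prime factorization: 2662 = 2 · 11**3.
φ(2) = 2 − 1 = 1.
φ(11^3) = 11^2·(11−1) = 121·10 = 1210.
Multiply: 1 · 1210 = 1210.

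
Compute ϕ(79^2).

φ(79^2) = 79^1·(79−1) = 79·78 = 6162.

6162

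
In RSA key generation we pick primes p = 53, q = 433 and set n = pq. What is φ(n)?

22464

φ(22949) = 22949 · (1 − 1/53) · (1 − 1/433)
       = 22949 · 22464/22949 = 22464.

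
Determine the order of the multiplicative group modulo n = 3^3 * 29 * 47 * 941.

21792960

φ(3^3) = 3^2·(3−1) = 9·2 = 18.
φ(29) = 29 − 1 = 28.
φ(47) = 47 − 1 = 46.
φ(941) = 941 − 1 = 940.
Multiply: 18 · 28 · 46 · 940 = 21792960.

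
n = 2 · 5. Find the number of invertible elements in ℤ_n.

4

φ(10) = 10 · (1 − 1/2) · (1 − 1/5)
       = 10 · 4/10 = 4.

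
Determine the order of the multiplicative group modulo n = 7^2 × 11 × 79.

32760

φ(7^2) = 7^2 − 7^1 = 49 − 7 = 42.
φ(11) = 11 − 1 = 10.
φ(79) = 79 − 1 = 78.
Multiply: 42 · 10 · 78 = 32760.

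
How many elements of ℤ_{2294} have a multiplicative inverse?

First factor: 2294 = 2 · 31 · 37.
φ(2) = 2 − 1 = 1.
φ(31) = 31 − 1 = 30.
φ(37) = 37 − 1 = 36.
φ(2294) = 1 × 30 × 36 = 1080.

1080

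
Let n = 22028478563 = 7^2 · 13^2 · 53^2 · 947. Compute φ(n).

17082217152

φ(7^2) = 7^2 − 7^1 = 49 − 7 = 42.
φ(13^2) = 13^1·(13−1) = 13·12 = 156.
φ(53^2) = 53^1·(53−1) = 53·52 = 2756.
φ(947) = 947 − 1 = 946.
Since φ is multiplicative, φ(22028478563) = 42 · 156 · 2756 · 946 = 17082217152.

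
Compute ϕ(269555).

First factor: 269555 = 5 · 11 · 13**2 · 29.
φ(269555) = 269555 · (1 − 1/5) · (1 − 1/11) · (1 − 1/13) · (1 − 1/29)
       = 269555 · 13440/20735 = 174720.

174720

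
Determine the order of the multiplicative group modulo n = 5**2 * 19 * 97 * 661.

φ(30455575) = 30455575 · (1 − 1/5) · (1 − 1/19) · (1 − 1/97) · (1 − 1/661)
       = 30455575 · 4561920/6091115 = 22809600.

22809600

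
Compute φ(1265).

First factor: 1265 = 5 × 11 × 23.
φ(1265) = 1265 · (1 − 1/5) · (1 − 1/11) · (1 − 1/23)
       = 1265 · 880/1265 = 880.

880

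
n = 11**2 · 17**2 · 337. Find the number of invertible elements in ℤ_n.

10053120

φ(11784553) = 11784553 · (1 − 1/11) · (1 − 1/17) · (1 − 1/337)
       = 11784553 · 53760/63019 = 10053120.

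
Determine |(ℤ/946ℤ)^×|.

Prime factorization: 946 = 2 * 11 * 43.
φ(2) = 2 − 1 = 1.
φ(11) = 11 − 1 = 10.
φ(43) = 43 − 1 = 42.
φ(946) = 1 × 10 × 42 = 420.

420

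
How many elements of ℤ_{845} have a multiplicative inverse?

624

First factor: 845 = 5 * 13**2.
φ(845) = 845 · (1 − 1/5) · (1 − 1/13)
       = 845 · 48/65 = 624.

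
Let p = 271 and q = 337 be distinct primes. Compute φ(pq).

φ(n) = (p − 1)(q − 1) = (271−1)(337−1) = 270·336 = 90720.

90720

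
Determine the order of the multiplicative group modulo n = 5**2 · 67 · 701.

924000

φ(1174175) = 1174175 · (1 − 1/5) · (1 − 1/67) · (1 − 1/701)
       = 1174175 · 184800/234835 = 924000.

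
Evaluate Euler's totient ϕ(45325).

30240

45325 = 5^2 · 7^2 · 37.
φ(45325) = 45325 · (1 − 1/5) · (1 − 1/7) · (1 − 1/37)
       = 45325 · 864/1295 = 30240.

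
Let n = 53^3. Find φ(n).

146068

φ(148877) = 148877 · (1 − 1/53)
       = 148877 · 52/53 = 146068.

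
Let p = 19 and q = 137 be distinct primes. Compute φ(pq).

2448

φ(19) = 19 − 1 = 18.
φ(137) = 137 − 1 = 136.
Multiply: 18 · 136 = 2448.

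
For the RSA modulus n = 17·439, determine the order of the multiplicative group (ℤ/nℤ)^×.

7008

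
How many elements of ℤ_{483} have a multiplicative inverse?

264

Prime factorization: 483 = 3 × 7 × 23.
φ(3) = 3 − 1 = 2.
φ(7) = 7 − 1 = 6.
φ(23) = 23 − 1 = 22.
Multiply: 2 · 6 · 22 = 264.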